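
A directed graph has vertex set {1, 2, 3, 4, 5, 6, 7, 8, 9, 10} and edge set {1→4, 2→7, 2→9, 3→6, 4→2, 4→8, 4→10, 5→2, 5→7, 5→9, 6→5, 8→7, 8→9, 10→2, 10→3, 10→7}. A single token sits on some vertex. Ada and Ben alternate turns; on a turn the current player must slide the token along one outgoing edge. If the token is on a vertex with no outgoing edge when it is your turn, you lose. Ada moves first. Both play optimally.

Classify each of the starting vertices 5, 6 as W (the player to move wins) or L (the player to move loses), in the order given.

5: W, 6: L

Classify positions by backward induction: terminal positions (no move available) are L. From any other position, the mover wins iff some move reaches an L.
Every edge goes from a vertex to one that appears earlier in the order 9, 7, 2, 8, 5, 6, 3, 10, 4, 1, so processing vertices in that order labels each vertex after all of its successors.
9: no outgoing edge → L
7: no outgoing edge → L
2: →7(L), so W
8: →7(L), so W
5: →7(L), so W
6: →5(W) only, which is W, so L
3: →6(L), so W
10: →7(L), so W
4: →10(W), 8(W), 2(W) — all W, so L
1: →4(L), so W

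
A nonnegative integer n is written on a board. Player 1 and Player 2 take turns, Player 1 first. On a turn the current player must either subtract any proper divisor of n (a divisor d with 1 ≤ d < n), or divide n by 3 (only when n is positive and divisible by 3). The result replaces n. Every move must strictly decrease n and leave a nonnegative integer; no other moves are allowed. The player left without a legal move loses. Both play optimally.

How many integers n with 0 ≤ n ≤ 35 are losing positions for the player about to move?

14

Use the standard recursion: the mover loses at a terminal position; elsewhere, the mover wins exactly when some move hands the opponent an L position.
n=0: no move → L
n=1: no move → L
n=2: reaches L-position 1 → W
n=3: reaches L-position 1 → W
n=4: only reaches 2(W), 3(W), all W → L
n=5: reaches L-position 4 → W
n=6: reaches L-position 4 → W
n=7: only reaches 6(W), which is W → L
n=8: reaches L-position 4 → W
n=9: only reaches 3(W), 6(W), 8(W), all W → L
n=10: reaches L-position 9 → W
n=11: only reaches 10(W), which is W → L
n=12: reaches L-position 4 → W
n=13: only reaches 12(W), which is W → L
n=14: reaches L-position 7 → W
n=15: only reaches 5(W), 10(W), 12(W), 14(W), all W → L
n=16: reaches L-position 15 → W
n=17: only reaches 16(W), which is W → L
n=18: reaches L-position 9 → W
n=19: only reaches 18(W), which is W → L
n=20: reaches L-position 15 → W
n=21: reaches L-position 7 → W
n=22: reaches L-position 11 → W
n=23: only reaches 22(W), which is W → L
n=24: reaches L-position 23 → W
n=25: only reaches 20(W), 24(W), all W → L
n=26: reaches L-position 13 → W
n=27: reaches L-position 9 → W
n=28: only reaches 14(W), 21(W), 24(W), 26(W), 27(W), all W → L
n=29: reaches L-position 28 → W
n=30: reaches L-position 15 → W
n=31: only reaches 30(W), which is W → L
n=32: reaches L-position 28 → W
n=33: reaches L-position 11 → W
n=34: reaches L-position 17 → W
n=35: reaches L-position 28 → W
L entries with 0 ≤ n ≤ 35: n = 0, 1, 4, 7, 9, 11, 13, 15, 17, 19, 23, 25, 28, 31; that makes 14.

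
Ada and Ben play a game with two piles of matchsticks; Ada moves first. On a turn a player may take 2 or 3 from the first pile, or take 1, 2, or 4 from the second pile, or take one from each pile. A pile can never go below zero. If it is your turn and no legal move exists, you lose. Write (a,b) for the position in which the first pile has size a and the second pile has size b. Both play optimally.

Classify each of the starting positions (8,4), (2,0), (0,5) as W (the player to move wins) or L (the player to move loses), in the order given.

(8,4): L, (2,0): W, (0,5): W

Positions with no move are L. A position that does have a move is losing for the player to move precisely when every available move leads to a winning position for the opponent. Fill in the labels:
No move ever increases a pile, so every position that can arise here has a ≤ 8 and b ≤ 5; it is enough to label the cells with 0 ≤ a ≤ 8 and 0 ≤ b ≤ 5.
Every move lowers a or b (never raises either), so fill the grid row by row in increasing a, and left to right within a row: each cell's successors are then already labelled.
      b=0  b=1  b=2  b=3  b=4  b=5
a=0:    L    W    W    L    W    W
a=1:    L    W    W    L    W    W
a=2:    W    W    L    W    W    L
a=3:    W    L    W    W    L    W
a=4:    W    L    W    W    L    W
a=5:    L    W    W    L    W    W
a=6:    L    W    W    L    W    W
a=7:    W    W    L    W    W    L
a=8:    W    L    W    W    L    W
Cells with no legal move (terminal, hence L): (0,0), (1,0).
The remaining L cells, each justified by listing all of its moves:
(0,3): →(0,2)(W), (0,1)(W) — all W, so L
(1,3): →(1,2)(W), (1,1)(W), (0,2)(W) — all W, so L
(2,2): →(0,2)(W), (2,1)(W), (2,0)(W), (1,1)(W) — all W, so L
(2,5): →(0,5)(W), (2,4)(W), (2,3)(W), (2,1)(W), (1,4)(W) — all W, so L
(3,1): →(1,1)(W), (0,1)(W), (3,0)(W), (2,0)(W) — all W, so L
(3,4): →(1,4)(W), (0,4)(W), (3,3)(W), (3,2)(W), (3,0)(W), (2,3)(W) — all W, so L
(4,1): →(2,1)(W), (1,1)(W), (4,0)(W), (3,0)(W) — all W, so L
(4,4): →(2,4)(W), (1,4)(W), (4,3)(W), (4,2)(W), (4,0)(W), (3,3)(W) — all W, so L
(5,0): →(3,0)(W), (2,0)(W) — all W, so L
(5,3): →(3,3)(W), (2,3)(W), (5,2)(W), (5,1)(W), (4,2)(W) — all W, so L
(6,0): →(4,0)(W), (3,0)(W) — all W, so L
(6,3): →(4,3)(W), (3,3)(W), (6,2)(W), (6,1)(W), (5,2)(W) — all W, so L
(7,2): →(5,2)(W), (4,2)(W), (7,1)(W), (7,0)(W), (6,1)(W) — all W, so L
(7,5): →(5,5)(W), (4,5)(W), (7,4)(W), (7,3)(W), (7,1)(W), (6,4)(W) — all W, so L
(8,1): →(6,1)(W), (5,1)(W), (8,0)(W), (7,0)(W) — all W, so L
(8,4): →(6,4)(W), (5,4)(W), (8,3)(W), (8,2)(W), (8,0)(W), (7,3)(W) — all W, so L
Every other cell has at least one move into one of the L cells above, so it is W.
(8,4): one of the L cells justified above, so L
(2,0): the move to (0,0) reaches an L cell, so W
(0,5): the move to (0,3) reaches an L cell, so W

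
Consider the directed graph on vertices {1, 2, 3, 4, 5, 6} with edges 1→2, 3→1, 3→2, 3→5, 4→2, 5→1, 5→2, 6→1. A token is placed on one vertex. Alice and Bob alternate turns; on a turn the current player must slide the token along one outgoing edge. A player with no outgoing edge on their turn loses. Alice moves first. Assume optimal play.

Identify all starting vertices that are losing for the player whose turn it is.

Compute win/loss labels from the base case upward. A position with no move is L. Any other position is W if it can reach an L in one move, else L.
Every edge goes from a vertex to one that appears earlier in the order 2, 1, 5, 3, 6, 4, so processing vertices in that order labels each vertex after all of its successors.
2: no outgoing edge → L
1: W (go to 2, an L position)
5: W (go to 2, an L position)
3: W (go to 2, an L position)
6: L (sole option 1(W) is W)
4: W (go to 2, an L position)
Reading off the rows marked L gives the requested list; there are 2 such vertices.

2, 6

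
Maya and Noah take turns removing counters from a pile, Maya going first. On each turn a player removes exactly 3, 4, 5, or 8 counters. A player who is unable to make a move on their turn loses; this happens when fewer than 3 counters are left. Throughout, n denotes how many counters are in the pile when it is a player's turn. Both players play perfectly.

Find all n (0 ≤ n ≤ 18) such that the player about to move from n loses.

0, 1, 2, 11, 12, 13

Build the W/L table. Terminal = L. A non-terminal position is W if it has a move to some L; otherwise it is L.
n=0: no move → L
n=1: no move → L
n=2: no move → L
n=3: reaches L-position 0 → W
n=4: reaches L-position 1 → W
n=5: reaches L-position 2 → W
n=6: reaches L-position 2 → W
n=7: reaches L-position 2 → W
n=8: reaches L-position 0 → W
n=9: reaches L-position 1 → W
n=10: reaches L-position 2 → W
n=11: only reaches 8(W), 7(W), 6(W), 3(W), all W → L
n=12: only reaches 9(W), 8(W), 7(W), 4(W), all W → L
n=13: only reaches 10(W), 9(W), 8(W), 5(W), all W → L
n=14: reaches L-position 11 → W
n=15: reaches L-position 12 → W
n=16: reaches L-position 13 → W
n=17: reaches L-position 13 → W
n=18: reaches L-position 13 → W
The losing starting values of n are exactly the entries labelled L in this table (6 of them).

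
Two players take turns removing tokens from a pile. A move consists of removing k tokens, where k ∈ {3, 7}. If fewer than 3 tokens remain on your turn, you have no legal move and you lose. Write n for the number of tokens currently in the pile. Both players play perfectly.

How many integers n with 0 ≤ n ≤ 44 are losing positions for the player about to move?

19

Work bottom-up. With no move the player to move loses. Otherwise the position is W if at least one move leads to an L position for the opponent, and L if every move leads to a W.
n=0: no move → L
n=1: no move → L
n=2: no move → L
n=3: →0(L), so W
n=4: →1(L), so W
n=5: →2(L), so W
n=6: →3(W) only, which is W, so L
n=7: →0(L), so W
n=8: →1(L), so W
n=9: →6(L), so W
n=10: →7(W), 3(W) — all W, so L
n=11: →8(W), 4(W) — all W, so L
n=12: →9(W), 5(W) — all W, so L
n=13: →10(L), so W
n=14: →11(L), so W
n=15: →12(L), so W
n=16: →13(W), 9(W) — all W, so L
n=17: →10(L), so W
n=18: →11(L), so W
n=19: →16(L), so W
n=20: →17(W), 13(W) — all W, so L
n=21: →18(W), 14(W) — all W, so L
n=22: →19(W), 15(W) — all W, so L
n=23: →20(L), so W
n=24: →21(L), so W
n=25: →22(L), so W
n=26: →23(W), 19(W) — all W, so L
n=27: →20(L), so W
n=28: →21(L), so W
n=29: →26(L), so W
n=30: →27(W), 23(W) — all W, so L
n=31: →28(W), 24(W) — all W, so L
n=32: →29(W), 25(W) — all W, so L
n=33: →30(L), so W
n=34: →31(L), so W
n=35: →32(L), so W
n=36: →33(W), 29(W) — all W, so L
n=37: →30(L), so W
n=38: →31(L), so W
n=39: →36(L), so W
n=40: →37(W), 33(W) — all W, so L
n=41: →38(W), 34(W) — all W, so L
n=42: →39(W), 35(W) — all W, so L
n=43: →40(L), so W
n=44: →41(L), so W
L entries with 0 ≤ n ≤ 44: n = 0, 1, 2, 6, 10, 11, 12, 16, 20, 21, 22, 26, 30, 31, 32, 36, 40, 41, 42; that makes 19.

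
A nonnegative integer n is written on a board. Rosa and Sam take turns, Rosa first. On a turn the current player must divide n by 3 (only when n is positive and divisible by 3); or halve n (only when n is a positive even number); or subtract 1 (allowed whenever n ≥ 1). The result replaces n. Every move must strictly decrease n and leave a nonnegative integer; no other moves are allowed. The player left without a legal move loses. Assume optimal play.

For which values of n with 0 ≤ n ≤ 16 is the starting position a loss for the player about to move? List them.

0, 2, 5, 7, 9, 11, 13, 16

Classify positions by backward induction: terminal positions (no move available) are L. From any other position, the mover wins iff some move reaches an L.
n=0: no move → L
n=1: →0(L), so W
n=2: →1(W) only, which is W, so L
n=3: →2(L), so W
n=4: →2(L), so W
n=5: →4(W) only, which is W, so L
n=6: →2(L), so W
n=7: →6(W) only, which is W, so L
n=8: →7(L), so W
n=9: →3(W), 8(W) — all W, so L
n=10: →5(L), so W
n=11: →10(W) only, which is W, so L
n=12: →11(L), so W
n=13: →12(W) only, which is W, so L
n=14: →7(L), so W
n=15: →5(L), so W
n=16: →8(W), 15(W) — all W, so L
The losing starting values of n are exactly the entries labelled L in this table (8 of them).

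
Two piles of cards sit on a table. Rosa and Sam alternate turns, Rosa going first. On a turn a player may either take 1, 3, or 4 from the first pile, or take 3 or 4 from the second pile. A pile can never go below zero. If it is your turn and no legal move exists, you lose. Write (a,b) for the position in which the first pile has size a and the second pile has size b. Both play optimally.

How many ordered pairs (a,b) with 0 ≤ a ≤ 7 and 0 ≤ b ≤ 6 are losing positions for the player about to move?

17

Positions with no move are L. A position that does have a move is losing for the player to move precisely when every available move leads to a winning position for the opponent. Fill in the labels:
Every move lowers a or b (never raises either), so fill the grid row by row in increasing a, and left to right within a row: each cell's successors are then already labelled.
      b=0  b=1  b=2  b=3  b=4  b=5  b=6
a=0:    L    L    L    W    W    W    W
a=1:    W    W    W    L    L    L    W
a=2:    L    L    L    W    W    W    W
a=3:    W    W    W    L    L    L    W
a=4:    W    W    W    W    W    W    L
a=5:    W    W    W    W    W    W    W
a=6:    W    W    W    W    W    W    L
a=7:    L    L    L    W    W    W    W
Cells with no legal move (terminal, hence L): (0,0), (0,1), (0,2).
The remaining L cells, each justified by listing all of its moves:
(1,3): moves to (0,3)(W), (1,0)(W); every one is W ⇒ L
(1,4): moves to (0,4)(W), (1,1)(W), (1,0)(W); every one is W ⇒ L
(1,5): moves to (0,5)(W), (1,2)(W), (1,1)(W); every one is W ⇒ L
(2,0): the only move is to (1,0)(W), a W ⇒ L
(2,1): the only move is to (1,1)(W), a W ⇒ L
(2,2): the only move is to (1,2)(W), a W ⇒ L
(3,3): moves to (2,3)(W), (0,3)(W), (3,0)(W); every one is W ⇒ L
(3,4): moves to (2,4)(W), (0,4)(W), (3,1)(W), (3,0)(W); every one is W ⇒ L
(3,5): moves to (2,5)(W), (0,5)(W), (3,2)(W), (3,1)(W); every one is W ⇒ L
(4,6): moves to (3,6)(W), (1,6)(W), (0,6)(W), (4,3)(W), (4,2)(W); every one is W ⇒ L
(6,6): moves to (5,6)(W), (3,6)(W), (2,6)(W), (6,3)(W), (6,2)(W); every one is W ⇒ L
(7,0): moves to (6,0)(W), (4,0)(W), (3,0)(W); every one is W ⇒ L
(7,1): moves to (6,1)(W), (4,1)(W), (3,1)(W); every one is W ⇒ L
(7,2): moves to (6,2)(W), (4,2)(W), (3,2)(W); every one is W ⇒ L
Every other cell has at least one move into one of the L cells above, so it is W.
L cells per row: a=0: 3, a=1: 3, a=2: 3, a=3: 3, a=4: 1, a=5: 0, a=6: 1, a=7: 3; total 17.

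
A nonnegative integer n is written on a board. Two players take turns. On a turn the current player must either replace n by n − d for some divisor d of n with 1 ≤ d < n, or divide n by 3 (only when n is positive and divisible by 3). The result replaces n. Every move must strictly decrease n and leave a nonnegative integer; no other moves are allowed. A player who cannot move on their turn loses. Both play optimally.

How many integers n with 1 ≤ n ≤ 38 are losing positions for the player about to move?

14

Use the standard recursion: the mover loses at a terminal position; elsewhere, the mover wins exactly when some move hands the opponent an L position.
n=0: no move → L
n=1: no move → L
n=2: can move to 1, which is L ⇒ W
n=3: can move to 1, which is L ⇒ W
n=4: moves to 2(W), 3(W); every one is W ⇒ L
n=5: can move to 4, which is L ⇒ W
n=6: can move to 4, which is L ⇒ W
n=7: the only move is to 6(W), a W ⇒ L
n=8: can move to 4, which is L ⇒ W
n=9: moves to 3(W), 6(W), 8(W); every one is W ⇒ L
n=10: can move to 9, which is L ⇒ W
n=11: the only move is to 10(W), a W ⇒ L
n=12: can move to 4, which is L ⇒ W
n=13: the only move is to 12(W), a W ⇒ L
n=14: can move to 7, which is L ⇒ W
n=15: moves to 5(W), 10(W), 12(W), 14(W); every one is W ⇒ L
n=16: can move to 15, which is L ⇒ W
n=17: the only move is to 16(W), a W ⇒ L
n=18: can move to 9, which is L ⇒ W
n=19: the only move is to 18(W), a W ⇒ L
n=20: can move to 15, which is L ⇒ W
n=21: can move to 7, which is L ⇒ W
n=22: can move to 11, which is L ⇒ W
n=23: the only move is to 22(W), a W ⇒ L
n=24: can move to 23, which is L ⇒ W
n=25: moves to 20(W), 24(W); every one is W ⇒ L
n=26: can move to 13, which is L ⇒ W
n=27: can move to 9, which is L ⇒ W
n=28: moves to 14(W), 21(W), 24(W), 26(W), 27(W); every one is W ⇒ L
n=29: can move to 28, which is L ⇒ W
n=30: can move to 15, which is L ⇒ W
n=31: the only move is to 30(W), a W ⇒ L
n=32: can move to 28, which is L ⇒ W
n=33: can move to 11, which is L ⇒ W
n=34: can move to 17, which is L ⇒ W
n=35: can move to 28, which is L ⇒ W
n=36: moves to 12(W), 18(W), 24(W), 27(W), 30(W), 32(W), 33(W), 34(W), 35(W); every one is W ⇒ L
n=37: can move to 36, which is L ⇒ W
n=38: can move to 19, which is L ⇒ W
L entries with 1 ≤ n ≤ 38 (n=0 is outside the asked range and is not counted): n = 1, 4, 7, 9, 11, 13, 15, 17, 19, 23, 25, 28, 31, 36; that makes 14.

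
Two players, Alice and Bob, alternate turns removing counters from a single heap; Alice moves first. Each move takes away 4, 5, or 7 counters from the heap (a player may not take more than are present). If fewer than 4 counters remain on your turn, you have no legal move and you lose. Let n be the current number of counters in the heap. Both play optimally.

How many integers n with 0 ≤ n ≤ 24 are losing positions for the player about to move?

Label each position W (a win for the player to move) or L (a loss). A position with no legal move is L; any other position is W exactly when some move reaches an L, and L when every move reaches a W.
n=0: no move → L
n=1: no move → L
n=2: no move → L
n=3: no move → L
n=4: reaches L-position 0 → W
n=5: reaches L-position 1 → W
n=6: reaches L-position 2 → W
n=7: reaches L-position 3 → W
n=8: reaches L-position 3 → W
n=9: reaches L-position 2 → W
n=10: reaches L-position 3 → W
n=11: only reaches 7(W), 6(W), 4(W), all W → L
n=12: only reaches 8(W), 7(W), 5(W), all W → L
n=13: only reaches 9(W), 8(W), 6(W), all W → L
n=14: only reaches 10(W), 9(W), 7(W), all W → L
n=15: reaches L-position 11 → W
n=16: reaches L-position 12 → W
n=17: reaches L-position 13 → W
n=18: reaches L-position 14 → W
n=19: reaches L-position 14 → W
n=20: reaches L-position 13 → W
n=21: reaches L-position 14 → W
n=22: only reaches 18(W), 17(W), 15(W), all W → L
n=23: only reaches 19(W), 18(W), 16(W), all W → L
n=24: only reaches 20(W), 19(W), 17(W), all W → L
L entries with 0 ≤ n ≤ 24: n = 0, 1, 2, 3, 11, 12, 13, 14, 22, 23, 24; that makes 11.

11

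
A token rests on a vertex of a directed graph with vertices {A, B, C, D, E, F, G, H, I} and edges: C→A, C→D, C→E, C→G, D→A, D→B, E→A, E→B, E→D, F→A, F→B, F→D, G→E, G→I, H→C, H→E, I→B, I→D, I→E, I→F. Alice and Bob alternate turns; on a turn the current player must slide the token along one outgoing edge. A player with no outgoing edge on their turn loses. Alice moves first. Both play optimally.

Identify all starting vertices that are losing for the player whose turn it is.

A, B, G, H

Compute win/loss labels from the base case upward. A position with no move is L. Any other position is W if it can reach an L in one move, else L.
Every edge goes from a vertex to one that appears earlier in the order B, A, D, E, F, I, G, C, H, so processing vertices in that order labels each vertex after all of its successors.
B: no outgoing edge → L
A: no outgoing edge → L
D: W (go to A, an L position)
E: W (go to A, an L position)
F: W (go to A, an L position)
I: W (go to B, an L position)
G: L (options I(W), E(W) are all W)
C: W (go to G, an L position)
H: L (options C(W), E(W) are all W)
The losing starting vertices are exactly the entries labelled L in this table (4 of them).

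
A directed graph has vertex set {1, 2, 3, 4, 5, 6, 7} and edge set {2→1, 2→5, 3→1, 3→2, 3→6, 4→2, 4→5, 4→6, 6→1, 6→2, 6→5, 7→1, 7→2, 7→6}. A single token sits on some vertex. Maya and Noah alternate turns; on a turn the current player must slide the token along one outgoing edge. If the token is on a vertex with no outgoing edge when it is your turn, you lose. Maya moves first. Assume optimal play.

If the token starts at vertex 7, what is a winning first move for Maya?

Move to 1.

Positions with no move are L. A position that does have a move is losing for the player to move precisely when every available move leads to a winning position for the opponent. Fill in the labels:
Every edge goes from a vertex to one that appears earlier in the order 5, 1, 2, 6, 7, 4, 3, so processing vertices in that order labels each vertex after all of its successors.
5: no outgoing edge → L
1: no outgoing edge → L
2: →1(L), so W
6: →1(L), so W
7: →1(L), so W
4: →5(L), so W
3: →1(L), so W
From 7, the L positions reachable in one move are: 1.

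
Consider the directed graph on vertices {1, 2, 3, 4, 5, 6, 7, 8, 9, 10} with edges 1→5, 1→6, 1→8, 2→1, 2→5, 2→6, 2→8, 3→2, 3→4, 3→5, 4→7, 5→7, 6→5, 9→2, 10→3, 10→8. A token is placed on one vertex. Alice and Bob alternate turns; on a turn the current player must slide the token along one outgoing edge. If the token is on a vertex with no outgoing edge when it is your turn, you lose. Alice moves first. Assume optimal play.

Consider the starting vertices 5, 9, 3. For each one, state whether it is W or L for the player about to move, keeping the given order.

5: W, 9: L, 3: L

Classify positions by backward induction: terminal positions (no move available) are L. From any other position, the mover wins iff some move reaches an L.
Every edge goes from a vertex to one that appears earlier in the order 8, 7, 5, 6, 4, 1, 2, 3, 9, 10, so processing vertices in that order labels each vertex after all of its successors.
8: no outgoing edge → L
7: no outgoing edge → L
5: reaches L-position 7 → W
6: only reaches 5(W), which is W → L
4: reaches L-position 7 → W
1: reaches L-position 6 → W
2: reaches L-position 6 → W
3: only reaches 2(W), 4(W), 5(W), all W → L
9: only reaches 2(W), which is W → L
10: reaches L-position 3 → W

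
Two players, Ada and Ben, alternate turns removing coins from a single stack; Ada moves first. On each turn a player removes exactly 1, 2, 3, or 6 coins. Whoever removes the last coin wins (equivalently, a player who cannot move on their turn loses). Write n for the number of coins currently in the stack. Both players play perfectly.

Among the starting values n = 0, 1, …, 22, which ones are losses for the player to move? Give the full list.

0, 4, 8, 12, 16, 20

Work bottom-up. With no move the player to move loses. Otherwise the position is W if at least one move leads to an L position for the opponent, and L if every move leads to a W.
n=0: no move → L
n=1: W (go to 0, an L position)
n=2: W (go to 0, an L position)
n=3: W (go to 0, an L position)
n=4: L (options 3(W), 2(W), 1(W) are all W)
n=5: W (go to 4, an L position)
n=6: W (go to 4, an L position)
n=7: W (go to 4, an L position)
n=8: L (options 7(W), 6(W), 5(W), 2(W) are all W)
n=9: W (go to 8, an L position)
n=10: W (go to 8, an L position)
n=11: W (go to 8, an L position)
n=12: L (options 11(W), 10(W), 9(W), 6(W) are all W)
n=13: W (go to 12, an L position)
n=14: W (go to 12, an L position)
n=15: W (go to 12, an L position)
n=16: L (options 15(W), 14(W), 13(W), 10(W) are all W)
n=17: W (go to 16, an L position)
n=18: W (go to 16, an L position)
n=19: W (go to 16, an L position)
n=20: L (options 19(W), 18(W), 17(W), 14(W) are all W)
n=21: W (go to 20, an L position)
n=22: W (go to 20, an L position)
Reading off the rows marked L gives the requested list; there are 6 such values of n.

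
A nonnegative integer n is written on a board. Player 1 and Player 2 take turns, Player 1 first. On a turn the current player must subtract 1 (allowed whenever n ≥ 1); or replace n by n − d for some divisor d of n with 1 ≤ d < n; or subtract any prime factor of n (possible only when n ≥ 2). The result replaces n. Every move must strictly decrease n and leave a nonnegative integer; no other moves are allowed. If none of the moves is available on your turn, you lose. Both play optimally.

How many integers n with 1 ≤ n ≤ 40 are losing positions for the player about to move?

Use the standard recursion: the mover loses at a terminal position; elsewhere, the mover wins exactly when some move hands the opponent an L position.
n=0: no move → L
n=1: reaches L-position 0 → W
n=2: reaches L-position 0 → W
n=3: reaches L-position 0 → W
n=4: only reaches 2(W), 3(W), all W → L
n=5: reaches L-position 0 → W
n=6: reaches L-position 4 → W
n=7: reaches L-position 0 → W
n=8: reaches L-position 4 → W
n=9: only reaches 6(W), 8(W), all W → L
n=10: reaches L-position 9 → W
n=11: reaches L-position 0 → W
n=12: reaches L-position 9 → W
n=13: reaches L-position 0 → W
n=14: only reaches 7(W), 12(W), 13(W), all W → L
n=15: reaches L-position 14 → W
n=16: reaches L-position 14 → W
n=17: reaches L-position 0 → W
n=18: reaches L-position 9 → W
n=19: reaches L-position 0 → W
n=20: only reaches 10(W), 15(W), 16(W), 18(W), 19(W), all W → L
n=21: reaches L-position 14 → W
n=22: reaches L-position 20 → W
n=23: reaches L-position 0 → W
n=24: reaches L-position 20 → W
n=25: reaches L-position 20 → W
n=26: only reaches 13(W), 24(W), 25(W), all W → L
n=27: reaches L-position 26 → W
n=28: reaches L-position 14 → W
n=29: reaches L-position 0 → W
n=30: reaches L-position 20 → W
n=31: reaches L-position 0 → W
n=32: only reaches 16(W), 24(W), 28(W), 30(W), 31(W), all W → L
n=33: reaches L-position 32 → W
n=34: reaches L-position 32 → W
n=35: only reaches 28(W), 30(W), 34(W), all W → L
n=36: reaches L-position 32 → W
n=37: reaches L-position 0 → W
n=38: only reaches 19(W), 36(W), 37(W), all W → L
n=39: reaches L-position 26 → W
n=40: reaches L-position 20 → W
L entries with 1 ≤ n ≤ 40 (n=0 is outside the asked range and is not counted): n = 4, 9, 14, 20, 26, 32, 35, 38; that makes 8.

8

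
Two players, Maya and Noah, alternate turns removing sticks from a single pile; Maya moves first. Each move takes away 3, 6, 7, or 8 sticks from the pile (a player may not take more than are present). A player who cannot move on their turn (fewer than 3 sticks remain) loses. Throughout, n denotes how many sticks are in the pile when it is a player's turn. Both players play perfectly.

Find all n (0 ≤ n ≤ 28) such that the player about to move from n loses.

Classify positions by backward induction: terminal positions (no move available) are L. From any other position, the mover wins iff some move reaches an L.
n=0: no move → L
n=1: no move → L
n=2: no move → L
n=3: reaches L-position 0 → W
n=4: reaches L-position 1 → W
n=5: reaches L-position 2 → W
n=6: reaches L-position 0 → W
n=7: reaches L-position 1 → W
n=8: reaches L-position 2 → W
n=9: reaches L-position 2 → W
n=10: reaches L-position 2 → W
n=11: only reaches 8(W), 5(W), 4(W), 3(W), all W → L
n=12: only reaches 9(W), 6(W), 5(W), 4(W), all W → L
n=13: only reaches 10(W), 7(W), 6(W), 5(W), all W → L
n=14: reaches L-position 11 → W
n=15: reaches L-position 12 → W
n=16: reaches L-position 13 → W
n=17: reaches L-position 11 → W
n=18: reaches L-position 12 → W
n=19: reaches L-position 13 → W
n=20: reaches L-position 13 → W
n=21: reaches L-position 13 → W
n=22: only reaches 19(W), 16(W), 15(W), 14(W), all W → L
n=23: only reaches 20(W), 17(W), 16(W), 15(W), all W → L
n=24: only reaches 21(W), 18(W), 17(W), 16(W), all W → L
n=25: reaches L-position 22 → W
n=26: reaches L-position 23 → W
n=27: reaches L-position 24 → W
n=28: reaches L-position 22 → W
Reading off the rows marked L gives the requested list; there are 9 such values of n.

0, 1, 2, 11, 12, 13, 22, 23, 24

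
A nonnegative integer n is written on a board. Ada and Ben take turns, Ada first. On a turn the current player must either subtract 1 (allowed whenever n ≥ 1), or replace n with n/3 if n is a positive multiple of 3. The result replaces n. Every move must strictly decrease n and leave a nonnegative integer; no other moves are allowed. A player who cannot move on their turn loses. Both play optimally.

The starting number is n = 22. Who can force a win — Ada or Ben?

Ben wins.

Build the W/L table. Terminal = L. A non-terminal position is W if it has a move to some L; otherwise it is L.
n=0: no move → L
n=1: W (go to 0, an L position)
n=2: L (sole option 1(W) is W)
n=3: W (go to 2, an L position)
n=4: L (sole option 3(W) is W)
n=5: W (go to 4, an L position)
n=6: W (go to 2, an L position)
n=7: L (sole option 6(W) is W)
n=8: W (go to 7, an L position)
n=9: L (options 3(W), 8(W) are all W)
n=10: W (go to 9, an L position)
n=11: L (sole option 10(W) is W)
n=12: W (go to 4, an L position)
n=13: L (sole option 12(W) is W)
n=14: W (go to 13, an L position)
n=15: L (options 5(W), 14(W) are all W)
n=16: W (go to 15, an L position)
n=17: L (sole option 16(W) is W)
n=18: W (go to 17, an L position)
n=19: L (sole option 18(W) is W)
n=20: W (go to 19, an L position)
n=21: W (go to 7, an L position)
n=22: L (sole option 21(W) is W)
Every move from 22 reaches a W position, so the mover loses.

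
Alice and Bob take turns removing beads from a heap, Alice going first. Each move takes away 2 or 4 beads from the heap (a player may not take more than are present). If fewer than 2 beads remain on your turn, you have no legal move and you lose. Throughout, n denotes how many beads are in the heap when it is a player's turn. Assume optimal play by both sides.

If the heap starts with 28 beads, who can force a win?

Positions with no move are L. A position that does have a move is losing for the player to move precisely when every available move leads to a winning position for the opponent. Fill in the labels:
n=0: no move → L
n=1: no move → L
n=2: reaches L-position 0 → W
n=3: reaches L-position 1 → W
n=4: reaches L-position 0 → W
n=5: reaches L-position 1 → W
n=6: only reaches 4(W), 2(W), all W → L
n=7: only reaches 5(W), 3(W), all W → L
n=8: reaches L-position 6 → W
n=9: reaches L-position 7 → W
n=10: reaches L-position 6 → W
n=11: reaches L-position 7 → W
n=12: only reaches 10(W), 8(W), all W → L
n=13: only reaches 11(W), 9(W), all W → L
n=14: reaches L-position 12 → W
n=15: reaches L-position 13 → W
n=16: reaches L-position 12 → W
n=17: reaches L-position 13 → W
n=18: only reaches 16(W), 14(W), all W → L
n=19: only reaches 17(W), 15(W), all W → L
n=20: reaches L-position 18 → W
n=21: reaches L-position 19 → W
n=22: reaches L-position 18 → W
n=23: reaches L-position 19 → W
n=24: only reaches 22(W), 20(W), all W → L
n=25: only reaches 23(W), 21(W), all W → L
n=26: reaches L-position 24 → W
n=27: reaches L-position 25 → W
n=28: reaches L-position 24 → W
From 28 Alice can remove 4, leaving 24, reaching an L position.

Alice wins.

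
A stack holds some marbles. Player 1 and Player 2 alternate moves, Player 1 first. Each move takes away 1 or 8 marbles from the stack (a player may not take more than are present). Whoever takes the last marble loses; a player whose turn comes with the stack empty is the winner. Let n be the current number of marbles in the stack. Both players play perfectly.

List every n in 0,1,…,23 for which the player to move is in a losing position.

1, 3, 5, 7, 10, 12, 14, 16, 19, 21, 23

Positions with no move are W. A position that does have a move is losing for the player to move precisely when every available move leads to a winning position for the opponent. Fill in the labels:
n=0: no move; the opponent has just taken the last marble and therefore loses → W
n=1: only reaches 0(W), which is W → L
n=2: reaches L-position 1 → W
n=3: only reaches 2(W), which is W → L
n=4: reaches L-position 3 → W
n=5: only reaches 4(W), which is W → L
n=6: reaches L-position 5 → W
n=7: only reaches 6(W), which is W → L
n=8: reaches L-position 7 → W
n=9: reaches L-position 1 → W
n=10: only reaches 9(W), 2(W), all W → L
n=11: reaches L-position 10 → W
n=12: only reaches 11(W), 4(W), all W → L
n=13: reaches L-position 12 → W
n=14: only reaches 13(W), 6(W), all W → L
n=15: reaches L-position 14 → W
n=16: only reaches 15(W), 8(W), all W → L
n=17: reaches L-position 16 → W
n=18: reaches L-position 10 → W
n=19: only reaches 18(W), 11(W), all W → L
n=20: reaches L-position 19 → W
n=21: only reaches 20(W), 13(W), all W → L
n=22: reaches L-position 21 → W
n=23: only reaches 22(W), 15(W), all W → L
Reading off the rows marked L gives the requested list; there are 11 such values of n.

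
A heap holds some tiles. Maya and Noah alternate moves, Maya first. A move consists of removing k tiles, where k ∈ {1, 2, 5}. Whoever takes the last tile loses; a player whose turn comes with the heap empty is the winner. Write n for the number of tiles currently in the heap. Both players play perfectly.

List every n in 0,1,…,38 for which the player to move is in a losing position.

1, 4, 7, 10, 13, 16, 19, 22, 25, 28, 31, 34, 37

Classify positions by backward induction: terminal positions (no move available) are W. From any other position, the mover wins iff some move reaches an L.
n=0: no move; the opponent has just taken the last tile and therefore loses → W
n=1: the only move is to 0(W), a W ⇒ L
n=2: can move to 1, which is L ⇒ W
n=3: can move to 1, which is L ⇒ W
n=4: moves to 3(W), 2(W); every one is W ⇒ L
n=5: can move to 4, which is L ⇒ W
n=6: can move to 4, which is L ⇒ W
n=7: moves to 6(W), 5(W), 2(W); every one is W ⇒ L
n=8: can move to 7, which is L ⇒ W
n=9: can move to 7, which is L ⇒ W
n=10: moves to 9(W), 8(W), 5(W); every one is W ⇒ L
n=11: can move to 10, which is L ⇒ W
n=12: can move to 10, which is L ⇒ W
n=13: moves to 12(W), 11(W), 8(W); every one is W ⇒ L
n=14: can move to 13, which is L ⇒ W
n=15: can move to 13, which is L ⇒ W
n=16: moves to 15(W), 14(W), 11(W); every one is W ⇒ L
n=17: can move to 16, which is L ⇒ W
n=18: can move to 16, which is L ⇒ W
n=19: moves to 18(W), 17(W), 14(W); every one is W ⇒ L
n=20: can move to 19, which is L ⇒ W
n=21: can move to 19, which is L ⇒ W
n=22: moves to 21(W), 20(W), 17(W); every one is W ⇒ L
n=23: can move to 22, which is L ⇒ W
n=24: can move to 22, which is L ⇒ W
n=25: moves to 24(W), 23(W), 20(W); every one is W ⇒ L
n=26: can move to 25, which is L ⇒ W
n=27: can move to 25, which is L ⇒ W
n=28: moves to 27(W), 26(W), 23(W); every one is W ⇒ L
n=29: can move to 28, which is L ⇒ W
n=30: can move to 28, which is L ⇒ W
n=31: moves to 30(W), 29(W), 26(W); every one is W ⇒ L
n=32: can move to 31, which is L ⇒ W
n=33: can move to 31, which is L ⇒ W
n=34: moves to 33(W), 32(W), 29(W); every one is W ⇒ L
n=35: can move to 34, which is L ⇒ W
n=36: can move to 34, which is L ⇒ W
n=37: moves to 36(W), 35(W), 32(W); every one is W ⇒ L
n=38: can move to 37, which is L ⇒ W
The losing starting values of n are exactly the entries labelled L in this table (13 of them).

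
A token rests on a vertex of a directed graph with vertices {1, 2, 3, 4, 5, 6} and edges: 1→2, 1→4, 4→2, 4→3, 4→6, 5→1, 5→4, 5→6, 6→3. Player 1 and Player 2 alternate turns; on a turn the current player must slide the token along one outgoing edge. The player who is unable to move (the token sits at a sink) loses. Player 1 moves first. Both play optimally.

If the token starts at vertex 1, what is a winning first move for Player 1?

Work bottom-up. With no move the player to move loses. Otherwise the position is W if at least one move leads to an L position for the opponent, and L if every move leads to a W.
Every edge goes from a vertex to one that appears earlier in the order 3, 2, 6, 4, 1, 5, so processing vertices in that order labels each vertex after all of its successors.
3: no outgoing edge → L
2: no outgoing edge → L
6: W (go to 3, an L position)
4: W (go to 2, an L position)
1: W (go to 2, an L position)
5: L (options 1(W), 4(W), 6(W) are all W)
From 1, the L positions reachable in one move are: 2.

Move to 2.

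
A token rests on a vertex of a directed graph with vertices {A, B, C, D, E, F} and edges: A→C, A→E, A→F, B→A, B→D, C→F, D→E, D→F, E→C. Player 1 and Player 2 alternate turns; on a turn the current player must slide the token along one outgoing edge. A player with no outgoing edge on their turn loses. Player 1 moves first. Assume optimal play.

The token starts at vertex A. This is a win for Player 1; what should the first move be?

Classify positions by backward induction: terminal positions (no move available) are L. From any other position, the mover wins iff some move reaches an L.
Every edge goes from a vertex to one that appears earlier in the order F, C, E, A, D, B, so processing vertices in that order labels each vertex after all of its successors.
F: no outgoing edge → L
C: →F(L), so W
E: →C(W) only, which is W, so L
A: →E(L), so W
D: →E(L), so W
B: →D(W), A(W) — all W, so L
From A, the L positions reachable in one move are: E, F. Any move reaching one of these is winning.

Move to E.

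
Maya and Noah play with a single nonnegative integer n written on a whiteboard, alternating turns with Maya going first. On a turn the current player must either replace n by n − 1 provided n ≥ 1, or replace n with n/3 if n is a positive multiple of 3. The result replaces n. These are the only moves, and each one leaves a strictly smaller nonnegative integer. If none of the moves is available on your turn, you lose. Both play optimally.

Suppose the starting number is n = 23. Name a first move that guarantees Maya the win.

Use the standard recursion: the mover loses at a terminal position; elsewhere, the mover wins exactly when some move hands the opponent an L position.
n=0: no move → L
n=1: can move to 0, which is L ⇒ W
n=2: the only move is to 1(W), a W ⇒ L
n=3: can move to 2, which is L ⇒ W
n=4: the only move is to 3(W), a W ⇒ L
n=5: can move to 4, which is L ⇒ W
n=6: can move to 2, which is L ⇒ W
n=7: the only move is to 6(W), a W ⇒ L
n=8: can move to 7, which is L ⇒ W
n=9: moves to 3(W), 8(W); every one is W ⇒ L
n=10: can move to 9, which is L ⇒ W
n=11: the only move is to 10(W), a W ⇒ L
n=12: can move to 4, which is L ⇒ W
n=13: the only move is to 12(W), a W ⇒ L
n=14: can move to 13, which is L ⇒ W
n=15: moves to 5(W), 14(W); every one is W ⇒ L
n=16: can move to 15, which is L ⇒ W
n=17: the only move is to 16(W), a W ⇒ L
n=18: can move to 17, which is L ⇒ W
n=19: the only move is to 18(W), a W ⇒ L
n=20: can move to 19, which is L ⇒ W
n=21: can move to 7, which is L ⇒ W
n=22: the only move is to 21(W), a W ⇒ L
n=23: can move to 22, which is L ⇒ W
From 23, the L positions reachable in one move are: 22.

Move to 22.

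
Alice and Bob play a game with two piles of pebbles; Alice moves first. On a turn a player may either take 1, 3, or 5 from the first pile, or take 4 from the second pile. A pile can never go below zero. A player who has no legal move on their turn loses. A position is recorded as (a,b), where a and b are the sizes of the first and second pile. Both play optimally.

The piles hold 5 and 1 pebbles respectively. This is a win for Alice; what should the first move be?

Label each position W (a win for the player to move) or L (a loss). A position with no legal move is L; any other position is W exactly when some move reaches an L, and L when every move reaches a W.
No move ever increases a pile, so every position that can arise here has a ≤ 5 and b ≤ 1; it is enough to label the cells with 0 ≤ a ≤ 5 and 0 ≤ b ≤ 1.
Every move lowers a or b (never raises either), so fill the grid row by row in increasing a, and left to right within a row: each cell's successors are then already labelled.
      b=0  b=1
a=0:    L    L
a=1:    W    W
a=2:    L    L
a=3:    W    W
a=4:    L    L
a=5:    W    W
Cells with no legal move (terminal, hence L): (0,0), (0,1).
The remaining L cells, each justified by listing all of its moves:
(2,0): L (sole option (1,0)(W) is W)
(2,1): L (sole option (1,1)(W) is W)
(4,0): L (options (3,0)(W), (1,0)(W) are all W)
(4,1): L (options (3,1)(W), (1,1)(W) are all W)
Every other cell has at least one move into one of the L cells above, so it is W.
From (5,1), the L positions reachable in one move are: (4,1), (2,1), (0,1). Any move reaching one of these is winning.

Move to (4,1).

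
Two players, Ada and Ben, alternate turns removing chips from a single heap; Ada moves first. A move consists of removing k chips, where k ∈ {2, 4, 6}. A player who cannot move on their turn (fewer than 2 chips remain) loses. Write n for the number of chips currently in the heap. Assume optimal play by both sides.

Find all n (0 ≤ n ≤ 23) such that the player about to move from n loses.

Compute win/loss labels from the base case upward. A position with no move is L. Any other position is W if it can reach an L in one move, else L.
n=0: no move → L
n=1: no move → L
n=2: reaches L-position 0 → W
n=3: reaches L-position 1 → W
n=4: reaches L-position 0 → W
n=5: reaches L-position 1 → W
n=6: reaches L-position 0 → W
n=7: reaches L-position 1 → W
n=8: only reaches 6(W), 4(W), 2(W), all W → L
n=9: only reaches 7(W), 5(W), 3(W), all W → L
n=10: reaches L-position 8 → W
n=11: reaches L-position 9 → W
n=12: reaches L-position 8 → W
n=13: reaches L-position 9 → W
n=14: reaches L-position 8 → W
n=15: reaches L-position 9 → W
n=16: only reaches 14(W), 12(W), 10(W), all W → L
n=17: only reaches 15(W), 13(W), 11(W), all W → L
n=18: reaches L-position 16 → W
n=19: reaches L-position 17 → W
n=20: reaches L-position 16 → W
n=21: reaches L-position 17 → W
n=22: reaches L-position 16 → W
n=23: reaches L-position 17 → W
The losing starting values of n are exactly the entries labelled L in this table (6 of them).

0, 1, 8, 9, 16, 17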